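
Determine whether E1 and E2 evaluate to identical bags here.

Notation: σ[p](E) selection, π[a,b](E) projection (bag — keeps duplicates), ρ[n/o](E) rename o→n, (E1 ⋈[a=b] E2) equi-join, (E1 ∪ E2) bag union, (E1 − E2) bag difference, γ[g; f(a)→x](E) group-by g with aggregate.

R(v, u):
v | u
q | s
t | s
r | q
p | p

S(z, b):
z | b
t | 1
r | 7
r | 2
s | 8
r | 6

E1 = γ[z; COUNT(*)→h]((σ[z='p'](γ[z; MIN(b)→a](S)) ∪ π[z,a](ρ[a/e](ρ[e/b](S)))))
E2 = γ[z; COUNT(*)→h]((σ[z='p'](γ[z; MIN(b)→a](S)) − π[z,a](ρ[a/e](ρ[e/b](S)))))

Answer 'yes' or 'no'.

E1 per-node cardinality:
  S → 5
  γ[z; MIN(b)→a](S) → 3
  σ[z='p'](γ[z; MIN(b)→a](S)) → 0
  S → 5
  ρ[e/b](S) → 5
  ρ[a/e](ρ[e/b](S)) → 5
  π[z,a](ρ[a/e](ρ[e/b](S))) → 5
  (σ[z='p'](γ[z; MIN(b)→a](S)) ∪ π[z,a](ρ[a/e](ρ[e/b](S)))) → 5
  γ[z; COUNT(*)→h]((σ[z='p'](γ[z; MIN(b)→a](S)) ∪ π[z,a](ρ[a/e](ρ[e/b](S))))) → 3
E2 per-node cardinality:
  S → 5
  γ[z; MIN(b)→a](S) → 3
  σ[z='p'](γ[z; MIN(b)→a](S)) → 0
  S → 5
  ρ[e/b](S) → 5
  ρ[a/e](ρ[e/b](S)) → 5
  π[z,a](ρ[a/e](ρ[e/b](S))) → 5
  (σ[z='p'](γ[z; MIN(b)→a](S)) − π[z,a](ρ[a/e](ρ[e/b](S)))) → 0
  γ[z; COUNT(*)→h]((σ[z='p'](γ[z; MIN(b)→a](S)) − π[z,a](ρ[a/e](ρ[e/b](S))))) → 0

E1 result:
z | h
r | 3
s | 1
t | 1
E2 result:
z | h
(0 rows)
Witness: ('r', 3) appears 1× in E1 but 0× in E2.

no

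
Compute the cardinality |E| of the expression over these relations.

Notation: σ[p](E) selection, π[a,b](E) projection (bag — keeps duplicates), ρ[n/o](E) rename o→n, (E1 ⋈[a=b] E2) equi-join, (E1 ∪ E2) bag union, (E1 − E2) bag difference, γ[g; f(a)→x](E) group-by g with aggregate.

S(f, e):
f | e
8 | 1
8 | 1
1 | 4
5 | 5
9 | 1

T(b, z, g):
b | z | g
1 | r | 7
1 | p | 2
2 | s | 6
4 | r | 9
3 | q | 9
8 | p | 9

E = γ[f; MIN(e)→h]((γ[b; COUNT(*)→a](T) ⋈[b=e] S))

Stepwise |·|:
  T → 6
  γ[b; COUNT(*)→a](T) → 5
  S → 5
  (γ[b; COUNT(*)→a](T) ⋈[b=e] S) → 4
  γ[f; MIN(e)→h]((γ[b; COUNT(*)→a](T) ⋈[b=e] S)) → 3

|E| = 3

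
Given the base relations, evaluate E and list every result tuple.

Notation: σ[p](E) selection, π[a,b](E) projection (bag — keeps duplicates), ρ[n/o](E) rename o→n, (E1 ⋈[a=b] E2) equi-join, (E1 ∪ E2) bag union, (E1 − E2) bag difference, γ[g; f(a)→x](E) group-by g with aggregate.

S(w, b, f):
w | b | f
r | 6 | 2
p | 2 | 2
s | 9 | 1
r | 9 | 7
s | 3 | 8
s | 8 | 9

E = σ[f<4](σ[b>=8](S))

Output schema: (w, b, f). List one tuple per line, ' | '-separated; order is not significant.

Stepwise |·|:
  S → 6
  σ[b>=8](S) → 3
  σ[f<4](σ[b>=8](S)) → 1

== RESULT ==
w | b | f
s | 9 | 1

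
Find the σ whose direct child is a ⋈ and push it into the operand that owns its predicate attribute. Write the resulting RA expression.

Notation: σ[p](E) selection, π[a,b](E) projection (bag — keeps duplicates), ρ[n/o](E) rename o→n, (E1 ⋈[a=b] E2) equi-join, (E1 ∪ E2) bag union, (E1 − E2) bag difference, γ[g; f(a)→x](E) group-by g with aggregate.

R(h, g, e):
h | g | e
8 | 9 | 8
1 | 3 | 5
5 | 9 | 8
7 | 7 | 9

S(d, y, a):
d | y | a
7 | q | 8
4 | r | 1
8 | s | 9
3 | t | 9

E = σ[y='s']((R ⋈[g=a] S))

σ filters on y, owned by the right side.
E' = (R ⋈[g=a] σ[y='s'](S))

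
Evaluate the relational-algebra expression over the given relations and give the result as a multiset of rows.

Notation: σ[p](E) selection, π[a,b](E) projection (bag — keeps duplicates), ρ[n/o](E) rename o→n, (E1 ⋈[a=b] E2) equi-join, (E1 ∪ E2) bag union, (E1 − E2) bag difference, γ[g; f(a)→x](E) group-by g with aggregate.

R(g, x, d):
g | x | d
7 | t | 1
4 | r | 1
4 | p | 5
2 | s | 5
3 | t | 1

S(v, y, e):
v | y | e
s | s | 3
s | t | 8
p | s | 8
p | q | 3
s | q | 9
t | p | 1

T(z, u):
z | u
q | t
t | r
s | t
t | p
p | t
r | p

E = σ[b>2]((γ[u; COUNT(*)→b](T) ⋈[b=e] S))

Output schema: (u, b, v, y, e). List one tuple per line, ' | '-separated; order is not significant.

Stepwise |·|:
  T → 6
  γ[u; COUNT(*)→b](T) → 3
  S → 6
  (γ[u; COUNT(*)→b](T) ⋈[b=e] S) → 3
  σ[b>2]((γ[u; COUNT(*)→b](T) ⋈[b=e] S)) → 2

== RESULT ==
u | b | v | y | e
t | 3 | p | q | 3
t | 3 | s | s | 3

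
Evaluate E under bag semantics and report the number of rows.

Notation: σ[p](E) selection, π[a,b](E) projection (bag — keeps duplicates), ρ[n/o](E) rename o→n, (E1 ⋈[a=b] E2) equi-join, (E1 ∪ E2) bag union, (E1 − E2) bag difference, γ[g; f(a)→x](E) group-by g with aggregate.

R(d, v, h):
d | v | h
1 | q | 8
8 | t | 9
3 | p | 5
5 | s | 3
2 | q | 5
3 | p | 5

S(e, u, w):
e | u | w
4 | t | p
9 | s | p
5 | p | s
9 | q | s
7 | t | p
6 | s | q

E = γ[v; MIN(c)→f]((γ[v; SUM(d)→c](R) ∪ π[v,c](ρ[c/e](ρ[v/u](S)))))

Row counts bottom-up:
  R → 6
  γ[v; SUM(d)→c](R) → 4
  S → 6
  ρ[v/u](S) → 6
  ρ[c/e](ρ[v/u](S)) → 6
  π[v,c](ρ[c/e](ρ[v/u](S))) → 6
  (γ[v; SUM(d)→c](R) ∪ π[v,c](ρ[c/e](ρ[v/u](S)))) → 10
  γ[v; MIN(c)→f]((γ[v; SUM(d)→c](R) ∪ π[v,c](ρ[c/e](ρ[v/u](S))))) → 4

|E| = 4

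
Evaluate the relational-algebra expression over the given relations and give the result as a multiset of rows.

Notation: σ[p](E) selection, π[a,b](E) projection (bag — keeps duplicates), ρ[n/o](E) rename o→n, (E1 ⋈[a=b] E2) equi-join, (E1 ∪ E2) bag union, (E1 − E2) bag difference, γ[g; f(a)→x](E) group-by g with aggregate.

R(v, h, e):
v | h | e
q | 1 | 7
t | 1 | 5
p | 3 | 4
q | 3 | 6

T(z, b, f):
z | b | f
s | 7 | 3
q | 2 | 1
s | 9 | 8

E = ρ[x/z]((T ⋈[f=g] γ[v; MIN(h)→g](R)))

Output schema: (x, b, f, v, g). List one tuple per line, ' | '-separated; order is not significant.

Subexpression sizes:
  T → 3
  R → 4
  γ[v; MIN(h)→g](R) → 3
  (T ⋈[f=g] γ[v; MIN(h)→g](R)) → 3
  ρ[x/z]((T ⋈[f=g] γ[v; MIN(h)→g](R))) → 3

== RESULT ==
x | b | f | v | g
q | 2 | 1 | q | 1
q | 2 | 1 | t | 1
s | 7 | 3 | p | 3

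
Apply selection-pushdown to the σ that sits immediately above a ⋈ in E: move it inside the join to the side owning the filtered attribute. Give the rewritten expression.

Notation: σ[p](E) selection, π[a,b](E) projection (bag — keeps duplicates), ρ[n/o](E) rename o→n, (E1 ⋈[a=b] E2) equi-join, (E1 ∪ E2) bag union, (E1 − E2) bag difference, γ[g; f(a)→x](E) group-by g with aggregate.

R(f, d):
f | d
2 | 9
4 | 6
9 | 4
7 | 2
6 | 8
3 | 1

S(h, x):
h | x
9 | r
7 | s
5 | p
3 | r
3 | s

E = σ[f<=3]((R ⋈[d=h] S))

σ filters on f, owned by the left side.
E' = (σ[f<=3](R) ⋈[d=h] S)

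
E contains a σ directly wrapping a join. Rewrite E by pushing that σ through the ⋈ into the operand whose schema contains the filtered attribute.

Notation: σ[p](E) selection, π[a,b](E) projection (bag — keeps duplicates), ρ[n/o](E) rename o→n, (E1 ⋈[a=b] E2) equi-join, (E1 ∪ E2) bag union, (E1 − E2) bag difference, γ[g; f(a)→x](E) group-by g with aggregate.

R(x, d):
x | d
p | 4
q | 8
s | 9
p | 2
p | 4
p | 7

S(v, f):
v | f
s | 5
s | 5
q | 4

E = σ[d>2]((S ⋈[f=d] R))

σ filters on d, owned by the right side.
E' = (S ⋈[f=d] σ[d>2](R))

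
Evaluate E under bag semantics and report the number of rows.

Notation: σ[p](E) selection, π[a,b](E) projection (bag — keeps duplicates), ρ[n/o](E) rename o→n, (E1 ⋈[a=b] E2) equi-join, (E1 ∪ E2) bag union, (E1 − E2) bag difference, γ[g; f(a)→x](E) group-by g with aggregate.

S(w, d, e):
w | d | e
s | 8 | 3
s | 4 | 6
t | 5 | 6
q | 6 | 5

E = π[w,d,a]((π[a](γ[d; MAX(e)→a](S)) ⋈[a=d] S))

Per-node cardinality:
  S → 4
  γ[d; MAX(e)→a](S) → 4
  π[a](γ[d; MAX(e)→a](S)) → 4
  S → 4
  (π[a](γ[d; MAX(e)→a](S)) ⋈[a=d] S) → 3
  π[w,d,a]((π[a](γ[d; MAX(e)→a](S)) ⋈[a=d] S)) → 3

|E| = 3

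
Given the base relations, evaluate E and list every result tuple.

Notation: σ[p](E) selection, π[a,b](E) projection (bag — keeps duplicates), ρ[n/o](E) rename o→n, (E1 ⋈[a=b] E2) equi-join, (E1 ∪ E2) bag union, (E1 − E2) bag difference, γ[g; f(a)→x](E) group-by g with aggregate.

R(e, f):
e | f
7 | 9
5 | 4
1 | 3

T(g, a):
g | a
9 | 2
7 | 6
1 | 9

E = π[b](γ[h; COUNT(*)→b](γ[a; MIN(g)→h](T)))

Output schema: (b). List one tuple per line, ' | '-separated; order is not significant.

Stepwise |·|:
  T → 3
  γ[a; MIN(g)→h](T) → 3
  γ[h; COUNT(*)→b](γ[a; MIN(g)→h](T)) → 3
  π[b](γ[h; COUNT(*)→b](γ[a; MIN(g)→h](T))) → 3

== RESULT ==
b
1
1
1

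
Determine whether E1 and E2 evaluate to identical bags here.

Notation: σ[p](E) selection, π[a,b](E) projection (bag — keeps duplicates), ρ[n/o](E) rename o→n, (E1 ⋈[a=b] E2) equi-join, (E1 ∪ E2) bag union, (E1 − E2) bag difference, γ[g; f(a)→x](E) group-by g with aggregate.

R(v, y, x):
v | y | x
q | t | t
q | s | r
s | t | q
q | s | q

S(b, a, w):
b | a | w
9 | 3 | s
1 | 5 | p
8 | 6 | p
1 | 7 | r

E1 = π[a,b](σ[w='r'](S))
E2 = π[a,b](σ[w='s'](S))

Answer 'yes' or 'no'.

E1 per-node cardinality:
  S → 4
  σ[w='r'](S) → 1
  π[a,b](σ[w='r'](S)) → 1
E2 per-node cardinality:
  S → 4
  σ[w='s'](S) → 1
  π[a,b](σ[w='s'](S)) → 1

E1 result:
a | b
7 | 1
E2 result:
a | b
3 | 9
Witness: (7, 1) appears 1× in E1 but 0× in E2.

no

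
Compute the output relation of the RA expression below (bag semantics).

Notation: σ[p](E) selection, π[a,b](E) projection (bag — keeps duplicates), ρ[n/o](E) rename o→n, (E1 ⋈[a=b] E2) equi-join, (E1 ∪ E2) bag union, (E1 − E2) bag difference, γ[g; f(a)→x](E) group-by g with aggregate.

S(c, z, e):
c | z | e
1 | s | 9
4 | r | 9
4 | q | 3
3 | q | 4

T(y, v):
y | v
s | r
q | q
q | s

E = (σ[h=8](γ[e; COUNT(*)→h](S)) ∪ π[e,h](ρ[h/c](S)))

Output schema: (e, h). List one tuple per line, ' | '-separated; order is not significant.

Row counts bottom-up:
  S → 4
  γ[e; COUNT(*)→h](S) → 3
  σ[h=8](γ[e; COUNT(*)→h](S)) → 0
  S → 4
  ρ[h/c](S) → 4
  π[e,h](ρ[h/c](S)) → 4
  (σ[h=8](γ[e; COUNT(*)→h](S)) ∪ π[e,h](ρ[h/c](S))) → 4

== RESULT ==
e | h
3 | 4
4 | 3
9 | 1
9 | 4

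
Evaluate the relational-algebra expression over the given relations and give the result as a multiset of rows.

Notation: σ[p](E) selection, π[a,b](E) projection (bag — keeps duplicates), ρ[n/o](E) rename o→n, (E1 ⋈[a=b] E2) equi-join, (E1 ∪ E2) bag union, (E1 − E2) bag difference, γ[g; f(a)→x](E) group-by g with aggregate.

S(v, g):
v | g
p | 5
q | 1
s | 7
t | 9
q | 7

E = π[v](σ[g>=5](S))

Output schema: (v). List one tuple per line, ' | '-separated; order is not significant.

Subexpression sizes:
  S → 5
  σ[g>=5](S) → 4
  π[v](σ[g>=5](S)) → 4

== RESULT ==
v
p
q
s
t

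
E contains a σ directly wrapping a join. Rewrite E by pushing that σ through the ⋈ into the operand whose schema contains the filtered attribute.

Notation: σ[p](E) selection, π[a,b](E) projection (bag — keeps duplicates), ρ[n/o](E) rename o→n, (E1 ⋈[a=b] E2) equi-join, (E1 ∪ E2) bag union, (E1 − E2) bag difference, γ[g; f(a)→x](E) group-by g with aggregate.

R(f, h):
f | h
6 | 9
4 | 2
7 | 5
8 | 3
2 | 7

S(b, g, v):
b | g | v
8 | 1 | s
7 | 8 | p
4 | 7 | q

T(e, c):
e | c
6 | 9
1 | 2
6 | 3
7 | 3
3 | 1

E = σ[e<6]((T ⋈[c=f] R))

σ filters on e, owned by the left side.
E' = (σ[e<6](T) ⋈[c=f] R)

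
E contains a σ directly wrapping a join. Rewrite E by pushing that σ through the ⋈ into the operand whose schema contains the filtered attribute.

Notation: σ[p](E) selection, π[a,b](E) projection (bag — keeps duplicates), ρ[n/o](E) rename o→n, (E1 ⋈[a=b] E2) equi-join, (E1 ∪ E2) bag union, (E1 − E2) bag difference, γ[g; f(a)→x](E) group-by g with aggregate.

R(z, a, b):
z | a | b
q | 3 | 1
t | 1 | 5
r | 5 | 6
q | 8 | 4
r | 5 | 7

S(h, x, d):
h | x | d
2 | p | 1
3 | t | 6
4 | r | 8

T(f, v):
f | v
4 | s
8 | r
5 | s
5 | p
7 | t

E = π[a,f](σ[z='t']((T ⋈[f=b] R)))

σ filters on z, owned by the right side.
E' = π[a,f]((T ⋈[f=b] σ[z='t'](R)))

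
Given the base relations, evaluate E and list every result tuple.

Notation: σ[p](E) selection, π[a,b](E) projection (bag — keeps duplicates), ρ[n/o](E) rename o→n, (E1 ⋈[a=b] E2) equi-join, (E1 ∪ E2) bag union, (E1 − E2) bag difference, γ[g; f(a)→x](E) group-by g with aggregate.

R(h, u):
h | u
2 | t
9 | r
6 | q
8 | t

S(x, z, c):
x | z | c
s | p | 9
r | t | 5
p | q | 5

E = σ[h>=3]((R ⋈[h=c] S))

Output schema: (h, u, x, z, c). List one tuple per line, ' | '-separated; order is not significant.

Row counts bottom-up:
  R → 4
  S → 3
  (R ⋈[h=c] S) → 1
  σ[h>=3]((R ⋈[h=c] S)) → 1

== RESULT ==
h | u | x | z | c
9 | r | s | p | 9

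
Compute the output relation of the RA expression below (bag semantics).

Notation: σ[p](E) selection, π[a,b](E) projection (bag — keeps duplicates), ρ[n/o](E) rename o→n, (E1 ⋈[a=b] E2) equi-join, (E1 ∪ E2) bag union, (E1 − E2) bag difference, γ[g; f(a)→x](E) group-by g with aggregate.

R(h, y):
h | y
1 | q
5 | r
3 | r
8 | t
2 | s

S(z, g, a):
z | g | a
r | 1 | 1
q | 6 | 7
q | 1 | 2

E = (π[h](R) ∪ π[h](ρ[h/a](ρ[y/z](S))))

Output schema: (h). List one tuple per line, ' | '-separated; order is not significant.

Per-node cardinality:
  R → 5
  π[h](R) → 5
  S → 3
  ρ[y/z](S) → 3
  ρ[h/a](ρ[y/z](S)) → 3
  π[h](ρ[h/a](ρ[y/z](S))) → 3
  (π[h](R) ∪ π[h](ρ[h/a](ρ[y/z](S)))) → 8

== RESULT ==
h
1
1
2
2
3
5
7
8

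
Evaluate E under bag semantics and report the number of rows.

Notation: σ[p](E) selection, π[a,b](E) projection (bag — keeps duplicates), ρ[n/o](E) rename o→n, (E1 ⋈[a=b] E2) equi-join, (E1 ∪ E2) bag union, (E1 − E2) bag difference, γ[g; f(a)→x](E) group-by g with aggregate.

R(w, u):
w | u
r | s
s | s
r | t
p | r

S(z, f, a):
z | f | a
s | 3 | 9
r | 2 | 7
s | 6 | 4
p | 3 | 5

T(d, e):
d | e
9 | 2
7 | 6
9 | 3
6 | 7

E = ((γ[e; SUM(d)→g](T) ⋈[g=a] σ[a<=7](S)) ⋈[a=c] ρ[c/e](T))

Subexpression sizes:
  T → 4
  γ[e; SUM(d)→g](T) → 4
  S → 4
  σ[a<=7](S) → 3
  (γ[e; SUM(d)→g](T) ⋈[g=a] σ[a<=7](S)) → 1
  T → 4
  ρ[c/e](T) → 4
  ((γ[e; SUM(d)→g](T) ⋈[g=a] σ[a<=7](S)) ⋈[a=c] ρ[c/e](T)) → 1

|E| = 1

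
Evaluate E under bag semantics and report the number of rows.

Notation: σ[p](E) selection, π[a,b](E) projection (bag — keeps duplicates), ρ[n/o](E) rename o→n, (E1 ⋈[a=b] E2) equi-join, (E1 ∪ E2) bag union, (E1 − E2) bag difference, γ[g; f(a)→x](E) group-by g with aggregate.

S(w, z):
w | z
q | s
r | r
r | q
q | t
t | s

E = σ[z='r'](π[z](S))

Row counts bottom-up:
  S → 5
  π[z](S) → 5
  σ[z='r'](π[z](S)) → 1

|E| = 1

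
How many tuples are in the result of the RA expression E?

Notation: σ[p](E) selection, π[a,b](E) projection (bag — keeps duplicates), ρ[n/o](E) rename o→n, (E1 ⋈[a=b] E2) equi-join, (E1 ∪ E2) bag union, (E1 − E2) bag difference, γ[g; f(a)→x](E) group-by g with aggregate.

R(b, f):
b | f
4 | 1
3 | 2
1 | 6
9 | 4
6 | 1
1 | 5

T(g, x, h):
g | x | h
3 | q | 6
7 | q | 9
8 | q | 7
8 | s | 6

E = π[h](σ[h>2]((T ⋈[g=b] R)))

Subexpression sizes:
  T → 4
  R → 6
  (T ⋈[g=b] R) → 1
  σ[h>2]((T ⋈[g=b] R)) → 1
  π[h](σ[h>2]((T ⋈[g=b] R))) → 1

|E| = 1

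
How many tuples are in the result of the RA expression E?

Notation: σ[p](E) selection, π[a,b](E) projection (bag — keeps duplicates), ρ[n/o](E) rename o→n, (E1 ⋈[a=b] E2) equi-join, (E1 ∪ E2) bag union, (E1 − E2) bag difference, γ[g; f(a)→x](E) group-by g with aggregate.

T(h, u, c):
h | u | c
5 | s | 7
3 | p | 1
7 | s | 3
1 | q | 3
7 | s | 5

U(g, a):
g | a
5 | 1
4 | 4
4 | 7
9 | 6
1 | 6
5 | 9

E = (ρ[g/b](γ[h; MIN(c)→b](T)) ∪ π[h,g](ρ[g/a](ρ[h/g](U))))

Row counts bottom-up:
  T → 5
  γ[h; MIN(c)→b](T) → 4
  ρ[g/b](γ[h; MIN(c)→b](T)) → 4
  U → 6
  ρ[h/g](U) → 6
  ρ[g/a](ρ[h/g](U)) → 6
  π[h,g](ρ[g/a](ρ[h/g](U))) → 6
  (ρ[g/b](γ[h; MIN(c)→b](T)) ∪ π[h,g](ρ[g/a](ρ[h/g](U)))) → 10

|E| = 10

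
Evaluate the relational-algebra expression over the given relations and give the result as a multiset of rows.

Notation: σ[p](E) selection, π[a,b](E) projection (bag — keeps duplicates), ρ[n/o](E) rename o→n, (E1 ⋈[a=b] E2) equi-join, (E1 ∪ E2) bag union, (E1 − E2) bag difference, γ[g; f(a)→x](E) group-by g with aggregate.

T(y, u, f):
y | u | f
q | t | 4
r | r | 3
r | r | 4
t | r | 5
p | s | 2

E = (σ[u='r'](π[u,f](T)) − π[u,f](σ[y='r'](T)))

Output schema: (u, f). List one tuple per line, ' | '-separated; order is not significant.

Per-node cardinality:
  T → 5
  π[u,f](T) → 5
  σ[u='r'](π[u,f](T)) → 3
  T → 5
  σ[y='r'](T) → 2
  π[u,f](σ[y='r'](T)) → 2
  (σ[u='r'](π[u,f](T)) − π[u,f](σ[y='r'](T))) → 1

== RESULT ==
u | f
r | 5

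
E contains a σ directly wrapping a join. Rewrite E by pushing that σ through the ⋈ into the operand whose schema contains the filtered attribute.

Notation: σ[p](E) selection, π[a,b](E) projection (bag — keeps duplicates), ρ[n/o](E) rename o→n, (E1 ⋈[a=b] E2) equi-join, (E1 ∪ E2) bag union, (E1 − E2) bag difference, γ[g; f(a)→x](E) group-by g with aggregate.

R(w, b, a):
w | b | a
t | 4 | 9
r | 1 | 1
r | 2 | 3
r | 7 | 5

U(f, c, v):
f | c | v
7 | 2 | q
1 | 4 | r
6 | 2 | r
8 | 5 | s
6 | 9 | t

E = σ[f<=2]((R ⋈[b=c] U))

σ filters on f, owned by the right side.
E' = (R ⋈[b=c] σ[f<=2](U))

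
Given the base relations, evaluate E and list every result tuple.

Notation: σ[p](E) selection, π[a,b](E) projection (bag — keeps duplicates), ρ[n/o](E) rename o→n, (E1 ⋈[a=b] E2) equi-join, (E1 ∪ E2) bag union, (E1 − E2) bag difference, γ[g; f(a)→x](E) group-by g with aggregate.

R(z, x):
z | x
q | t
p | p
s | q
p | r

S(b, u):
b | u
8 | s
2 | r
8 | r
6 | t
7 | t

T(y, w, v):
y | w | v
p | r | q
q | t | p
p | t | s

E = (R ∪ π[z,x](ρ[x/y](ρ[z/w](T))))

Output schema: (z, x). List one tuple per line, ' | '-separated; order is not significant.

Subexpression sizes:
  R → 4
  T → 3
  ρ[z/w](T) → 3
  ρ[x/y](ρ[z/w](T)) → 3
  π[z,x](ρ[x/y](ρ[z/w](T))) → 3
  (R ∪ π[z,x](ρ[x/y](ρ[z/w](T)))) → 7

== RESULT ==
z | x
p | p
p | r
q | t
r | p
s | q
t | p
t | q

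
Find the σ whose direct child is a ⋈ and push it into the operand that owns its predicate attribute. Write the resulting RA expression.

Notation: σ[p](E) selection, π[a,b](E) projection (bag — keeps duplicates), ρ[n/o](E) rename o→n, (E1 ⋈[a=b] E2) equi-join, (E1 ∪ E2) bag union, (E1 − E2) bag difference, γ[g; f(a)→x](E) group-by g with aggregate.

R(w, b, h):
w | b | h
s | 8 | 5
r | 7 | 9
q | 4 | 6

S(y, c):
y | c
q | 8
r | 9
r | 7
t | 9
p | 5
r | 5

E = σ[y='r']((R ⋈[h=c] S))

σ filters on y, owned by the right side.
E' = (R ⋈[h=c] σ[y='r'](S))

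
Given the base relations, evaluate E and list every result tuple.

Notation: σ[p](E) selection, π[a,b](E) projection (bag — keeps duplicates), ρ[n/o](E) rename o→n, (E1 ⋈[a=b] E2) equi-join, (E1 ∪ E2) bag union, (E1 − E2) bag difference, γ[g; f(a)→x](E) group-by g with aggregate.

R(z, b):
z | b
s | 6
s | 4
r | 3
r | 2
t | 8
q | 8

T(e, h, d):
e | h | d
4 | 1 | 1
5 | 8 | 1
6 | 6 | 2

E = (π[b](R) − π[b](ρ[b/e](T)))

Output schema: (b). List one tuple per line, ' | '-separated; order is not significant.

Subexpression sizes:
  R → 6
  π[b](R) → 6
  T → 3
  ρ[b/e](T) → 3
  π[b](ρ[b/e](T)) → 3
  (π[b](R) − π[b](ρ[b/e](T))) → 4

== RESULT ==
b
2
3
8
8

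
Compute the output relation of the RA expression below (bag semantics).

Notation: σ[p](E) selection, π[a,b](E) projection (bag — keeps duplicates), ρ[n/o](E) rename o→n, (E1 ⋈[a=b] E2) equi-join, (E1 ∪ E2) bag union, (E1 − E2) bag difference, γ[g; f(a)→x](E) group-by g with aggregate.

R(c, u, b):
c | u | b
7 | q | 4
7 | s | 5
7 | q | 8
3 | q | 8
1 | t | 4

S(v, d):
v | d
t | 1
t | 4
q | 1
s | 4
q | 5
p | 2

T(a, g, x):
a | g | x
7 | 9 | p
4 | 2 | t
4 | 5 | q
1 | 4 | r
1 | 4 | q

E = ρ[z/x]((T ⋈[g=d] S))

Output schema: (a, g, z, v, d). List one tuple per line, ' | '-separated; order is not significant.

Row counts bottom-up:
  T → 5
  S → 6
  (T ⋈[g=d] S) → 6
  ρ[z/x]((T ⋈[g=d] S)) → 6

== RESULT ==
a | g | z | v | d
1 | 4 | q | s | 4
1 | 4 | q | t | 4
1 | 4 | r | s | 4
1 | 4 | r | t | 4
4 | 2 | t | p | 2
4 | 5 | q | q | 5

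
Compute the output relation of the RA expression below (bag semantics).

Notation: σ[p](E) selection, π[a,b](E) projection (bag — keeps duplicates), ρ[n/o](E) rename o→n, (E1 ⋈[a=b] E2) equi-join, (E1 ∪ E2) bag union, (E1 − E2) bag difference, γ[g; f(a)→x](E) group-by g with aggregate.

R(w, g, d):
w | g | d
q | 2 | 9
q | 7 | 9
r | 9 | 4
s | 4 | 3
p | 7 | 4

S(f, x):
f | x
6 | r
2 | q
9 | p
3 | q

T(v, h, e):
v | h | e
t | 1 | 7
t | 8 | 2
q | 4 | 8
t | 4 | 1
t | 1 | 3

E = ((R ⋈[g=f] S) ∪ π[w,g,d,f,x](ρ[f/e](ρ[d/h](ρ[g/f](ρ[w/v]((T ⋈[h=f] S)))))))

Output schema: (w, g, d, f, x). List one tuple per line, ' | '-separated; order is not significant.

Row counts bottom-up:
  R → 5
  S → 4
  (R ⋈[g=f] S) → 2
  T → 5
  S → 4
  (T ⋈[h=f] S) → 0
  ρ[w/v]((T ⋈[h=f] S)) → 0
  ρ[g/f](ρ[w/v]((T ⋈[h=f] S))) → 0
  ρ[d/h](ρ[g/f](ρ[w/v]((T ⋈[h=f] S)))) → 0
  ρ[f/e](ρ[d/h](ρ[g/f](ρ[w/v]((T ⋈[h=f] S))))) → 0
  π[w,g,d,f,x](ρ[f/e](ρ[d/h](ρ[g/f](ρ[w/v]((T ⋈[h=f] S)))))) → 0
  ((R ⋈[g=f] S) ∪ π[w,g,d,f,x](ρ[f/e](ρ[d/h](ρ[g/f](ρ[w/v]((T ⋈[h=f] S))))))) → 2

== RESULT ==
w | g | d | f | x
q | 2 | 9 | 2 | q
r | 9 | 4 | 9 | p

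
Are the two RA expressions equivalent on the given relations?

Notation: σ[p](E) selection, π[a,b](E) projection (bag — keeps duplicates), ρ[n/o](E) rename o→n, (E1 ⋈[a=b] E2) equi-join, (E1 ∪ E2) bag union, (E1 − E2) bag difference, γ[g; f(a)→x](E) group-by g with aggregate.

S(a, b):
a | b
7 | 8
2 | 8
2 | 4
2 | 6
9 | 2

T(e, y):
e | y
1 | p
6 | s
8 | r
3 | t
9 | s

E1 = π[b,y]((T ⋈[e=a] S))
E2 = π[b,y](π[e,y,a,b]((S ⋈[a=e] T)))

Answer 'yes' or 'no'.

E1 per-node cardinality:
  T → 5
  S → 5
  (T ⋈[e=a] S) → 1
  π[b,y]((T ⋈[e=a] S)) → 1
E2 per-node cardinality:
  S → 5
  T → 5
  (S ⋈[a=e] T) → 1
  π[e,y,a,b]((S ⋈[a=e] T)) → 1
  π[b,y](π[e,y,a,b]((S ⋈[a=e] T))) → 1

E1 and E2 produce the same multiset:
b | y
2 | s

yes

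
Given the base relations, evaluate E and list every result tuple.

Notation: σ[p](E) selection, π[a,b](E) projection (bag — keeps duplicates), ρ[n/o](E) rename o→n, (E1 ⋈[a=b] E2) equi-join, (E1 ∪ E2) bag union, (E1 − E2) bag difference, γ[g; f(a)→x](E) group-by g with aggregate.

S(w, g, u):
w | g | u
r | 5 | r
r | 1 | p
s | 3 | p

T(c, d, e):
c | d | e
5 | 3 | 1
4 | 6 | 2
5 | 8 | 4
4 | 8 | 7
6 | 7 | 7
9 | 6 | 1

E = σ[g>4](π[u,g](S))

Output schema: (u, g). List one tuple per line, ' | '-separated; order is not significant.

Per-node cardinality:
  S → 3
  π[u,g](S) → 3
  σ[g>4](π[u,g](S)) → 1

== RESULT ==
u | g
r | 5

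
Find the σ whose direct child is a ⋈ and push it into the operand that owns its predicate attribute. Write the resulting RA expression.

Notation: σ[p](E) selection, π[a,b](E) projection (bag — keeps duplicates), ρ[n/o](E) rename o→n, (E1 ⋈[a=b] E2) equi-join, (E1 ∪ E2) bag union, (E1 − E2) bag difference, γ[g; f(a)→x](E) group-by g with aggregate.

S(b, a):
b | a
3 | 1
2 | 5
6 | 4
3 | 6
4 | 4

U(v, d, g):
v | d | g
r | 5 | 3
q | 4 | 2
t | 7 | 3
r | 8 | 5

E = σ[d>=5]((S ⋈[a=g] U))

σ filters on d, owned by the right side.
E' = (S ⋈[a=g] σ[d>=5](U))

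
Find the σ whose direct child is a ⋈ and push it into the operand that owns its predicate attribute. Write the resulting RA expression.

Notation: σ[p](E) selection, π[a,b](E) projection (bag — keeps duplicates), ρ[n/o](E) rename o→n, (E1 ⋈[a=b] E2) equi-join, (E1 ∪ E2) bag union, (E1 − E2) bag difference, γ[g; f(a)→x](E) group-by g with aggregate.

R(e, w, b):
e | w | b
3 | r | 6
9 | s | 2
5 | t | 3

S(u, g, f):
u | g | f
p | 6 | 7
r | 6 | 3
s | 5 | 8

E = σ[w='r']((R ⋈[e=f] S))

σ filters on w, owned by the left side.
E' = (σ[w='r'](R) ⋈[e=f] S)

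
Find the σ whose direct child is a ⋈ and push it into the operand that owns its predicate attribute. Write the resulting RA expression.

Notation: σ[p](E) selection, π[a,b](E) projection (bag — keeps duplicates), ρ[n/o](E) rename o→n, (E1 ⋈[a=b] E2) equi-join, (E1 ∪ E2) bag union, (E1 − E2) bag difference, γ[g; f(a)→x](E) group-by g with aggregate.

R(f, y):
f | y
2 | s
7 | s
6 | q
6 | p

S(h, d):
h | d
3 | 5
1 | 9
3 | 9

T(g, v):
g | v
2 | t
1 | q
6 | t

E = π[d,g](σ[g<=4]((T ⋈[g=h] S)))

σ filters on g, owned by the left side.
E' = π[d,g]((σ[g<=4](T) ⋈[g=h] S))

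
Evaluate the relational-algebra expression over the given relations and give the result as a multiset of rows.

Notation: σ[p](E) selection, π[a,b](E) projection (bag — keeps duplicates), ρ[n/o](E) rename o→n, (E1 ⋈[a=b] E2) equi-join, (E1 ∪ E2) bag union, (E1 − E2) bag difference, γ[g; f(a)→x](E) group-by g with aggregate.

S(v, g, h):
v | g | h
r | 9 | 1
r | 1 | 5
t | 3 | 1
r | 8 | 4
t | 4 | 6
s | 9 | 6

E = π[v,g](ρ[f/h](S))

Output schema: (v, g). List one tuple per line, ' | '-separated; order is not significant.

Row counts bottom-up:
  S → 6
  ρ[f/h](S) → 6
  π[v,g](ρ[f/h](S)) → 6

== RESULT ==
v | g
r | 1
r | 8
r | 9
s | 9
t | 3
t | 4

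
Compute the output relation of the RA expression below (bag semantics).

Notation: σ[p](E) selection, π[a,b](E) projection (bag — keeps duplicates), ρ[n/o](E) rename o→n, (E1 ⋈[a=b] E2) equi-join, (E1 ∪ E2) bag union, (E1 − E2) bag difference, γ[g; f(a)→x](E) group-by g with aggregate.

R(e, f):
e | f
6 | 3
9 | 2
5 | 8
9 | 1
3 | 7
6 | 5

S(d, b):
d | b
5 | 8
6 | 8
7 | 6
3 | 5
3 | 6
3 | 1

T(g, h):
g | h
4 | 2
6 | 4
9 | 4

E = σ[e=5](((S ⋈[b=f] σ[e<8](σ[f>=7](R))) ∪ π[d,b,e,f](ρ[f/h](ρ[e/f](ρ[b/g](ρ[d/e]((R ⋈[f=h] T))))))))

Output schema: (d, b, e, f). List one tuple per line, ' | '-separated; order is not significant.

Stepwise |·|:
  S → 6
  R → 6
  σ[f>=7](R) → 2
  σ[e<8](σ[f>=7](R)) → 2
  (S ⋈[b=f] σ[e<8](σ[f>=7](R))) → 2
  R → 6
  T → 3
  (R ⋈[f=h] T) → 1
  ρ[d/e]((R ⋈[f=h] T)) → 1
  ρ[b/g](ρ[d/e]((R ⋈[f=h] T))) → 1
  ρ[e/f](ρ[b/g](ρ[d/e]((R ⋈[f=h] T)))) → 1
  ρ[f/h](ρ[e/f](ρ[b/g](ρ[d/e]((R ⋈[f=h] T))))) → 1
  π[d,b,e,f](ρ[f/h](ρ[e/f](ρ[b/g](ρ[d/e]((R ⋈[f=h] T)))))) → 1
  ((S ⋈[b=f] σ[e<8](σ[f>=7](R))) ∪ π[d,b,e,f](ρ[f/h](ρ[e/f](ρ[b/g](ρ[d/e]((R ⋈[f=h] T))))))) → 3
  σ[e=5](((S ⋈[b=f] σ[e<8](σ[f>=7](R))) ∪ π[d,b,e,f](ρ[f/h](ρ[e/f](ρ[b/g](ρ[d/e]((R ⋈[f=h] T)))))))) → 2

== RESULT ==
d | b | e | f
5 | 8 | 5 | 8
6 | 8 | 5 | 8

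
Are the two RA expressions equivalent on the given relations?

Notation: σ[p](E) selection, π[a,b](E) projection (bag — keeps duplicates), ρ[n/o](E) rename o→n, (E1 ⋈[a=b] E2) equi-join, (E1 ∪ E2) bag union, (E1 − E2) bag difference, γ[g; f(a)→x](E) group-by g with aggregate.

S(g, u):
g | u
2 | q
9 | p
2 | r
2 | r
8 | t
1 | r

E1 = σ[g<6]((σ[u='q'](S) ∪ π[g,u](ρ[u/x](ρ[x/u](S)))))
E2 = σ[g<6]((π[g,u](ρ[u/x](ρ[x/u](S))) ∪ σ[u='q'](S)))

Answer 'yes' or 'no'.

E1 stepwise |·|:
  S → 6
  σ[u='q'](S) → 1
  S → 6
  ρ[x/u](S) → 6
  ρ[u/x](ρ[x/u](S)) → 6
  π[g,u](ρ[u/x](ρ[x/u](S))) → 6
  (σ[u='q'](S) ∪ π[g,u](ρ[u/x](ρ[x/u](S)))) → 7
  σ[g<6]((σ[u='q'](S) ∪ π[g,u](ρ[u/x](ρ[x/u](S))))) → 5
E2 stepwise |·|:
  S → 6
  ρ[x/u](S) → 6
  ρ[u/x](ρ[x/u](S)) → 6
  π[g,u](ρ[u/x](ρ[x/u](S))) → 6
  S → 6
  σ[u='q'](S) → 1
  (π[g,u](ρ[u/x](ρ[x/u](S))) ∪ σ[u='q'](S)) → 7
  σ[g<6]((π[g,u](ρ[u/x](ρ[x/u](S))) ∪ σ[u='q'](S))) → 5

E1 and E2 produce the same multiset:
g | u
1 | r
2 | q
2 | q
2 | r
2 | r

yes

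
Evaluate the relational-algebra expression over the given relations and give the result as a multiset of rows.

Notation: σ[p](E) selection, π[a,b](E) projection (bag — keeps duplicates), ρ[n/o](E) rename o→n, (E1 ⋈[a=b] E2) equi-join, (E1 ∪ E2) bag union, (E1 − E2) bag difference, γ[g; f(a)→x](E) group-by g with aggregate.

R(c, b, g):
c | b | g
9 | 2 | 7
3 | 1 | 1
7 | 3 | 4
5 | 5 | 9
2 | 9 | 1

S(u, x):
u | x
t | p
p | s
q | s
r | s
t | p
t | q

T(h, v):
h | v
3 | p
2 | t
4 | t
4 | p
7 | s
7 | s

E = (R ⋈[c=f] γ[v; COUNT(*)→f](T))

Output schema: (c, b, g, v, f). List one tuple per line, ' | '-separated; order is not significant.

Row counts bottom-up:
  R → 5
  T → 6
  γ[v; COUNT(*)→f](T) → 3
  (R ⋈[c=f] γ[v; COUNT(*)→f](T)) → 3

== RESULT ==
c | b | g | v | f
2 | 9 | 1 | p | 2
2 | 9 | 1 | s | 2
2 | 9 | 1 | t | 2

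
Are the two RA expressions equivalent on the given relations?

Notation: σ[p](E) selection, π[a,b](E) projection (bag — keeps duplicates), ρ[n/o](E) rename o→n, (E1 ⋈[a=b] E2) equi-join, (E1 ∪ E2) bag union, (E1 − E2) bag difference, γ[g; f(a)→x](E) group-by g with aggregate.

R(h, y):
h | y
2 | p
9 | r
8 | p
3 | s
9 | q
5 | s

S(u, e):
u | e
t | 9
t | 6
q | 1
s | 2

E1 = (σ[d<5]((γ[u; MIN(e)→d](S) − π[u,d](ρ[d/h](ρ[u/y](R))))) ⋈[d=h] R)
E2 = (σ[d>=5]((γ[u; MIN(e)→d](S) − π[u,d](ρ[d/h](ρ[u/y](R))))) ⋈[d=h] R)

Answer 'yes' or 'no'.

E1 stepwise |·|:
  S → 4
  γ[u; MIN(e)→d](S) → 3
  R → 6
  ρ[u/y](R) → 6
  ρ[d/h](ρ[u/y](R)) → 6
  π[u,d](ρ[d/h](ρ[u/y](R))) → 6
  (γ[u; MIN(e)→d](S) − π[u,d](ρ[d/h](ρ[u/y](R)))) → 3
  σ[d<5]((γ[u; MIN(e)→d](S) − π[u,d](ρ[d/h](ρ[u/y](R))))) → 2
  R → 6
  (σ[d<5]((γ[u; MIN(e)→d](S) − π[u,d](ρ[d/h](ρ[u/y](R))))) ⋈[d=h] R) → 1
E2 stepwise |·|:
  S → 4
  γ[u; MIN(e)→d](S) → 3
  R → 6
  ρ[u/y](R) → 6
  ρ[d/h](ρ[u/y](R)) → 6
  π[u,d](ρ[d/h](ρ[u/y](R))) → 6
  (γ[u; MIN(e)→d](S) − π[u,d](ρ[d/h](ρ[u/y](R)))) → 3
  σ[d>=5]((γ[u; MIN(e)→d](S) − π[u,d](ρ[d/h](ρ[u/y](R))))) → 1
  R → 6
  (σ[d>=5]((γ[u; MIN(e)→d](S) − π[u,d](ρ[d/h](ρ[u/y](R))))) ⋈[d=h] R) → 0

E1 result:
u | d | h | y
s | 2 | 2 | p
E2 result:
u | d | h | y
(0 rows)
Witness: ('s', 2, 2, 'p') appears 1× in E1 but 0× in E2.

no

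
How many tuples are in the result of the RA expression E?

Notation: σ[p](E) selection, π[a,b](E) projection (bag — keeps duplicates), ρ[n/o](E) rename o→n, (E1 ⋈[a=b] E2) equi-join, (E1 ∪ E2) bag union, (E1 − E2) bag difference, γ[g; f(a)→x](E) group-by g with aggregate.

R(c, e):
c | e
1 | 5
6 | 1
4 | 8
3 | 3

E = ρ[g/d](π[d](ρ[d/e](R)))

Row counts bottom-up:
  R → 4
  ρ[d/e](R) → 4
  π[d](ρ[d/e](R)) → 4
  ρ[g/d](π[d](ρ[d/e](R))) → 4

|E| = 4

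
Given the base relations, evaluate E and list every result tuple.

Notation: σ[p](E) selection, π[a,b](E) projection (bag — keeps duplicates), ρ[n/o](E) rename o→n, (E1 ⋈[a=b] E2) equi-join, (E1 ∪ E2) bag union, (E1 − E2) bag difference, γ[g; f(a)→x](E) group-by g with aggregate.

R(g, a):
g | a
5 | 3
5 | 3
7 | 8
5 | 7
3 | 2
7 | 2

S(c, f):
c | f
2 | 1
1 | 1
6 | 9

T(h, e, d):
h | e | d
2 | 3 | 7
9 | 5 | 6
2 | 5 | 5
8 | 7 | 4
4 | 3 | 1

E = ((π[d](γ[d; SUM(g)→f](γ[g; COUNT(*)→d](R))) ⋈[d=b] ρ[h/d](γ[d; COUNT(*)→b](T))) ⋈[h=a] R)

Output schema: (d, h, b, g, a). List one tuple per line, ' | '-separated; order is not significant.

Subexpression sizes:
  R → 6
  γ[g; COUNT(*)→d](R) → 3
  γ[d; SUM(g)→f](γ[g; COUNT(*)→d](R)) → 3
  π[d](γ[d; SUM(g)→f](γ[g; COUNT(*)→d](R))) → 3
  T → 5
  γ[d; COUNT(*)→b](T) → 5
  ρ[h/d](γ[d; COUNT(*)→b](T)) → 5
  (π[d](γ[d; SUM(g)→f](γ[g; COUNT(*)→d](R))) ⋈[d=b] ρ[h/d](γ[d; COUNT(*)→b](T))) → 5
  R → 6
  ((π[d](γ[d; SUM(g)→f](γ[g; COUNT(*)→d](R))) ⋈[d=b] ρ[h/d](γ[d; COUNT(*)→b](T))) ⋈[h=a] R) → 1

== RESULT ==
d | h | b | g | a
1 | 7 | 1 | 5 | 7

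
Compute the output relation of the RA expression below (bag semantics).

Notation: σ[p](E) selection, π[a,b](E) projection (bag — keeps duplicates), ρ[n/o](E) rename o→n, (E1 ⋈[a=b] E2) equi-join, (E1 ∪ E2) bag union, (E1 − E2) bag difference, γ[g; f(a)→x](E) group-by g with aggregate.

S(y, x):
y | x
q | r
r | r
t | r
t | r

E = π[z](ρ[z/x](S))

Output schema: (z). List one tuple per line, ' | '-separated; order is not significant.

Row counts bottom-up:
  S → 4
  ρ[z/x](S) → 4
  π[z](ρ[z/x](S)) → 4

== RESULT ==
z
r
r
r
r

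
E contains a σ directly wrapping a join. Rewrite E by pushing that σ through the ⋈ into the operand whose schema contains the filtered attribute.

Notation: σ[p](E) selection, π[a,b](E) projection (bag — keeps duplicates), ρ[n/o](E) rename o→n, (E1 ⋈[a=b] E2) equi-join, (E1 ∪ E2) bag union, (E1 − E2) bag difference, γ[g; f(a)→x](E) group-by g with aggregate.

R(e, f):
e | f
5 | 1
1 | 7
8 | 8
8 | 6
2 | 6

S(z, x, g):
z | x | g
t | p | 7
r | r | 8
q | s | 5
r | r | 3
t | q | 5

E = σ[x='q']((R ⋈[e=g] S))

σ filters on x, owned by the right side.
E' = (R ⋈[e=g] σ[x='q'](S))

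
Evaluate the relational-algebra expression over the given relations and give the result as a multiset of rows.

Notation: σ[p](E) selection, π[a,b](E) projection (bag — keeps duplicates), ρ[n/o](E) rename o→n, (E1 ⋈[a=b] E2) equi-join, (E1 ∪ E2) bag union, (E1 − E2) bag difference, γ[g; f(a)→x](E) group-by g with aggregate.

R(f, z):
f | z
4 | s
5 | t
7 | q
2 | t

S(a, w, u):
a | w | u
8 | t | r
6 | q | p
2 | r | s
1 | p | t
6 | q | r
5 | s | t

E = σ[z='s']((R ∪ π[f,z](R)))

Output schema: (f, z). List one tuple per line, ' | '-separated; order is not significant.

Subexpression sizes:
  R → 4
  R → 4
  π[f,z](R) → 4
  (R ∪ π[f,z](R)) → 8
  σ[z='s']((R ∪ π[f,z](R))) → 2

== RESULT ==
f | z
4 | s
4 | s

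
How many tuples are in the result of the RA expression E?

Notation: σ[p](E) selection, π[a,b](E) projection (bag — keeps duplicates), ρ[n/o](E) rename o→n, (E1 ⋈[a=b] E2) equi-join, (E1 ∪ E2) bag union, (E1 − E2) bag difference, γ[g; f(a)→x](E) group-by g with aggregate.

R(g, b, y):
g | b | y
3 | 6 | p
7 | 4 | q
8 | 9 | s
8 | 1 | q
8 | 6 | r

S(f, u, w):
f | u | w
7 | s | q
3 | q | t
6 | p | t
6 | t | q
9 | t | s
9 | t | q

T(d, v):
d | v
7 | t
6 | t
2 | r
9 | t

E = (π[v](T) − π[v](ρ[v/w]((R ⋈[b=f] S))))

Stepwise |·|:
  T → 4
  π[v](T) → 4
  R → 5
  S → 6
  (R ⋈[b=f] S) → 6
  ρ[v/w]((R ⋈[b=f] S)) → 6
  π[v](ρ[v/w]((R ⋈[b=f] S))) → 6
  (π[v](T) − π[v](ρ[v/w]((R ⋈[b=f] S)))) → 2

|E| = 2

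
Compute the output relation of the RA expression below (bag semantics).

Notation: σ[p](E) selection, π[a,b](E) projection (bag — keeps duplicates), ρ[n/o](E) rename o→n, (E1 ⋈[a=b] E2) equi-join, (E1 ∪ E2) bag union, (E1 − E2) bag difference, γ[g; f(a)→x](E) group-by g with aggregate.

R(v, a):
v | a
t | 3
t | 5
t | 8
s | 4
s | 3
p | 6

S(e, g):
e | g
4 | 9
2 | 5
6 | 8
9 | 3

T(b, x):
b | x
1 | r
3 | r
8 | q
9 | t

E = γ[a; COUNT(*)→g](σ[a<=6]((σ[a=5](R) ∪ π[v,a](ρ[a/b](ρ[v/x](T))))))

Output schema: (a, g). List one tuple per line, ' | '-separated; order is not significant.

Per-node cardinality:
  R → 6
  σ[a=5](R) → 1
  T → 4
  ρ[v/x](T) → 4
  ρ[a/b](ρ[v/x](T)) → 4
  π[v,a](ρ[a/b](ρ[v/x](T))) → 4
  (σ[a=5](R) ∪ π[v,a](ρ[a/b](ρ[v/x](T)))) → 5
  σ[a<=6]((σ[a=5](R) ∪ π[v,a](ρ[a/b](ρ[v/x](T))))) → 3
  γ[a; COUNT(*)→g](σ[a<=6]((σ[a=5](R) ∪ π[v,a](ρ[a/b](ρ[v/x](T)))))) → 3

== RESULT ==
a | g
1 | 1
3 | 1
5 | 1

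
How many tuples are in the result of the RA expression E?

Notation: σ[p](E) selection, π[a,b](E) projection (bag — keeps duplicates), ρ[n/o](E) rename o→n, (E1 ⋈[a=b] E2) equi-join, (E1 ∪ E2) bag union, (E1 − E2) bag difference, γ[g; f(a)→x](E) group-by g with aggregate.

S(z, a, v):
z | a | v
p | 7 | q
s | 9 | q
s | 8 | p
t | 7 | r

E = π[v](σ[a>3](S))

Row counts bottom-up:
  S → 4
  σ[a>3](S) → 4
  π[v](σ[a>3](S)) → 4

|E| = 4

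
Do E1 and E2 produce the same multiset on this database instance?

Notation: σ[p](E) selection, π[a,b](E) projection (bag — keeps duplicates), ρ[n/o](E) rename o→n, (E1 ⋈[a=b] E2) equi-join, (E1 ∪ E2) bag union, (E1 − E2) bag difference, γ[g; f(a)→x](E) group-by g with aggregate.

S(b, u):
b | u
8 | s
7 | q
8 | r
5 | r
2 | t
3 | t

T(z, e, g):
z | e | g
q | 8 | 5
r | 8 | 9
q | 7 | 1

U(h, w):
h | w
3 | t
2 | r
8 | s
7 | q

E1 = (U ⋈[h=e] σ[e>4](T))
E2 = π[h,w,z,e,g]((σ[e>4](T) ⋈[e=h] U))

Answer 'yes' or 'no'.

E1 subexpression sizes:
  U → 4
  T → 3
  σ[e>4](T) → 3
  (U ⋈[h=e] σ[e>4](T)) → 3
E2 subexpression sizes:
  T → 3
  σ[e>4](T) → 3
  U → 4
  (σ[e>4](T) ⋈[e=h] U) → 3
  π[h,w,z,e,g]((σ[e>4](T) ⋈[e=h] U)) → 3

E1 and E2 produce the same multiset:
h | w | z | e | g
7 | q | q | 7 | 1
8 | s | q | 8 | 5
8 | s | r | 8 | 9

yes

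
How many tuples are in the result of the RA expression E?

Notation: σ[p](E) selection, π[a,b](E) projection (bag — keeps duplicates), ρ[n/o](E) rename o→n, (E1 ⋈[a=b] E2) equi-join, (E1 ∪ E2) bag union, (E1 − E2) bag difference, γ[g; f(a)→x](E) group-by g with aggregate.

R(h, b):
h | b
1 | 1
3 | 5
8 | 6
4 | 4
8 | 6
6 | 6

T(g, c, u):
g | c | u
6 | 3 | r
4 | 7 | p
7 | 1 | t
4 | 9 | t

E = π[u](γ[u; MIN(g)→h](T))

Per-node cardinality:
  T → 4
  γ[u; MIN(g)→h](T) → 3
  π[u](γ[u; MIN(g)→h](T)) → 3

|E| = 3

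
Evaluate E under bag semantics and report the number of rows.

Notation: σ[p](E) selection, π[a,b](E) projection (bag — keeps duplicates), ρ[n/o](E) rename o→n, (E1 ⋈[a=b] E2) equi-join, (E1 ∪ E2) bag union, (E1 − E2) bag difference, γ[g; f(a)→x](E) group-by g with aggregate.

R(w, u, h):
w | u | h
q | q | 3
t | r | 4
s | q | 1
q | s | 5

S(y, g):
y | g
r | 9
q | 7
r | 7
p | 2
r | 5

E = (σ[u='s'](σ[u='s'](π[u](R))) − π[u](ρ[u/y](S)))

Subexpression sizes:
  R → 4
  π[u](R) → 4
  σ[u='s'](π[u](R)) → 1
  σ[u='s'](σ[u='s'](π[u](R))) → 1
  S → 5
  ρ[u/y](S) → 5
  π[u](ρ[u/y](S)) → 5
  (σ[u='s'](σ[u='s'](π[u](R))) − π[u](ρ[u/y](S))) → 1

|E| = 1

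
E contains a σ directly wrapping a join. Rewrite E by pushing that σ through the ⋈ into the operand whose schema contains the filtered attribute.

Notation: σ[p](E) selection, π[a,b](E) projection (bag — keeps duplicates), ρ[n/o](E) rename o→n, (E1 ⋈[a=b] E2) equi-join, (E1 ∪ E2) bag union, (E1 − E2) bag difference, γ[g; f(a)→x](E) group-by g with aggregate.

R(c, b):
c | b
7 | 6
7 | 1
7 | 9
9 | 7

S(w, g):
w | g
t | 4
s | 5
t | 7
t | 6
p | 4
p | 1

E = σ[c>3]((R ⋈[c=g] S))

σ filters on c, owned by the left side.
E' = (σ[c>3](R) ⋈[c=g] S)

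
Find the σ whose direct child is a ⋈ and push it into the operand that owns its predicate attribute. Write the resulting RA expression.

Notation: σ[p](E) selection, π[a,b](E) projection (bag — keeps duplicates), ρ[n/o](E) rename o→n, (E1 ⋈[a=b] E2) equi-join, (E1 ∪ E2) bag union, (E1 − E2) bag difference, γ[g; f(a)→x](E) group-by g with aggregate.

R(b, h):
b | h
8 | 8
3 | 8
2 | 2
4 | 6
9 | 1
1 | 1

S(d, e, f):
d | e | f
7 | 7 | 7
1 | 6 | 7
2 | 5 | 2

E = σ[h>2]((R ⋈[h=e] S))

σ filters on h, owned by the left side.
E' = (σ[h>2](R) ⋈[h=e] S)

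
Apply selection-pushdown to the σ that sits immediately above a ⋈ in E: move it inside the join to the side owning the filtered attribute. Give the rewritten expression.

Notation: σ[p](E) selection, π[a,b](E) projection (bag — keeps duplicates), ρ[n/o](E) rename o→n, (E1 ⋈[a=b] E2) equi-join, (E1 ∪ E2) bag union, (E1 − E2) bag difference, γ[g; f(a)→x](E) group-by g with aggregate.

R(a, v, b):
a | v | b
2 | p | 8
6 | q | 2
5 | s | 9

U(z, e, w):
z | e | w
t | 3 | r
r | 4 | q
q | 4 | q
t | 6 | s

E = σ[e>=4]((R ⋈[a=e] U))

σ filters on e, owned by the right side.
E' = (R ⋈[a=e] σ[e>=4](U))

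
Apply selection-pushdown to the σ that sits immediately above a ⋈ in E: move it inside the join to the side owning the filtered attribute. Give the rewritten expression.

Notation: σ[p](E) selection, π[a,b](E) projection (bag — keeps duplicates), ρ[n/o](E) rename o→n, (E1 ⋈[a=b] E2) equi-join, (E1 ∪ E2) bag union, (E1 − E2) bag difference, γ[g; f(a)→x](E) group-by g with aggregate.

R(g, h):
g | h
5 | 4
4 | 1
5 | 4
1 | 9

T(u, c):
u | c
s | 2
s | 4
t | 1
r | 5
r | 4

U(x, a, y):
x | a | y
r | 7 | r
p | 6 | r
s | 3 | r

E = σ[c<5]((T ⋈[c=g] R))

σ filters on c, owned by the left side.
E' = (σ[c<5](T) ⋈[c=g] R)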